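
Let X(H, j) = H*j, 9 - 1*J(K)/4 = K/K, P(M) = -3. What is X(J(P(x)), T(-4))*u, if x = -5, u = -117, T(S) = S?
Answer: 14976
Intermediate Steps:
J(K) = 32 (J(K) = 36 - 4*K/K = 36 - 4*1 = 36 - 4 = 32)
X(J(P(x)), T(-4))*u = (32*(-4))*(-117) = -128*(-117) = 14976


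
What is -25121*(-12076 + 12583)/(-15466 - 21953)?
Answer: 4245449/12473 ≈ 340.37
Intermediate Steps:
-25121*(-12076 + 12583)/(-15466 - 21953) = -25121/((-37419/507)) = -25121/((-37419*1/507)) = -25121/(-12473/169) = -25121*(-169/12473) = 4245449/12473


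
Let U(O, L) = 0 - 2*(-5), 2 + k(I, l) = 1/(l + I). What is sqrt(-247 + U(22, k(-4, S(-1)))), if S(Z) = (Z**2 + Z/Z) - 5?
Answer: I*sqrt(237) ≈ 15.395*I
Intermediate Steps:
S(Z) = -4 + Z**2 (S(Z) = (Z**2 + 1) - 5 = (1 + Z**2) - 5 = -4 + Z**2)
k(I, l) = -2 + 1/(I + l) (k(I, l) = -2 + 1/(l + I) = -2 + 1/(I + l))
U(O, L) = 10 (U(O, L) = 0 + 10 = 10)
sqrt(-247 + U(22, k(-4, S(-1)))) = sqrt(-247 + 10) = sqrt(-237) = I*sqrt(237)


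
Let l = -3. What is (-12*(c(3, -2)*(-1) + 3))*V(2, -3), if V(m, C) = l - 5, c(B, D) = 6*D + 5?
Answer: 960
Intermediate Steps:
c(B, D) = 5 + 6*D
V(m, C) = -8 (V(m, C) = -3 - 5 = -8)
(-12*(c(3, -2)*(-1) + 3))*V(2, -3) = -12*((5 + 6*(-2))*(-1) + 3)*(-8) = -12*((5 - 12)*(-1) + 3)*(-8) = -12*(-7*(-1) + 3)*(-8) = -12*(7 + 3)*(-8) = -12*10*(-8) = -120*(-8) = 960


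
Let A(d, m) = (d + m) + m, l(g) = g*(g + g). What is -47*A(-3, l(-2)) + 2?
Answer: -609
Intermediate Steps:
l(g) = 2*g**2 (l(g) = g*(2*g) = 2*g**2)
A(d, m) = d + 2*m
-47*A(-3, l(-2)) + 2 = -47*(-3 + 2*(2*(-2)**2)) + 2 = -47*(-3 + 2*(2*4)) + 2 = -47*(-3 + 2*8) + 2 = -47*(-3 + 16) + 2 = -47*13 + 2 = -611 + 2 = -609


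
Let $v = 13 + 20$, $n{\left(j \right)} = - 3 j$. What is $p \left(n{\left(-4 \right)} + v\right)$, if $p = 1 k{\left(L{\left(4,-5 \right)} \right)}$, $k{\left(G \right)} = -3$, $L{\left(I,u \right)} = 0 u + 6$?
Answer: $-135$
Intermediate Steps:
$L{\left(I,u \right)} = 6$ ($L{\left(I,u \right)} = 0 + 6 = 6$)
$v = 33$
$p = -3$ ($p = 1 \left(-3\right) = -3$)
$p \left(n{\left(-4 \right)} + v\right) = - 3 \left(\left(-3\right) \left(-4\right) + 33\right) = - 3 \left(12 + 33\right) = \left(-3\right) 45 = -135$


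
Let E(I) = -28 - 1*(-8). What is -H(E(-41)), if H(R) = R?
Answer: 20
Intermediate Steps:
E(I) = -20 (E(I) = -28 + 8 = -20)
-H(E(-41)) = -1*(-20) = 20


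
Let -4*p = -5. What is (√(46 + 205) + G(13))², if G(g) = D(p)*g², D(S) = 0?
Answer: 251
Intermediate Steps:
p = 5/4 (p = -¼*(-5) = 5/4 ≈ 1.2500)
G(g) = 0 (G(g) = 0*g² = 0)
(√(46 + 205) + G(13))² = (√(46 + 205) + 0)² = (√251 + 0)² = (√251)² = 251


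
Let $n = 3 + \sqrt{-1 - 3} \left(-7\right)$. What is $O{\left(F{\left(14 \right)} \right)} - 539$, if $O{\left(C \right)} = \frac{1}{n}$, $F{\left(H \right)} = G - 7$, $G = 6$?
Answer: $- \frac{110492}{205} + \frac{14 i}{205} \approx -538.99 + 0.068293 i$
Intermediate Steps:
$F{\left(H \right)} = -1$ ($F{\left(H \right)} = 6 - 7 = -1$)
$n = 3 - 14 i$ ($n = 3 + \sqrt{-4} \left(-7\right) = 3 + 2 i \left(-7\right) = 3 - 14 i \approx 3.0 - 14.0 i$)
$O{\left(C \right)} = \frac{3 + 14 i}{205}$ ($O{\left(C \right)} = \frac{1}{3 - 14 i} = \frac{3 + 14 i}{205}$)
$O{\left(F{\left(14 \right)} \right)} - 539 = \left(\frac{3}{205} + \frac{14 i}{205}\right) - 539 = - \frac{110492}{205} + \frac{14 i}{205}$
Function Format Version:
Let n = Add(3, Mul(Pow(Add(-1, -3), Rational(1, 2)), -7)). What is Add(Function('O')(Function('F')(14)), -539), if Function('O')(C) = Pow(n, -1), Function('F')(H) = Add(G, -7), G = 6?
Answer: Add(Rational(-110492, 205), Mul(Rational(14, 205), I)) ≈ Add(-538.99, Mul(0.068293, I))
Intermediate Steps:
Function('F')(H) = -1 (Function('F')(H) = Add(6, -7) = -1)
n = Add(3, Mul(-14, I)) (n = Add(3, Mul(Pow(-4, Rational(1, 2)), -7)) = Add(3, Mul(Mul(2, I), -7)) = Add(3, Mul(-14, I)) ≈ Add(3.0000, Mul(-14.000, I)))
Function('O')(C) = Mul(Rational(1, 205), Add(3, Mul(14, I))) (Function('O')(C) = Pow(Add(3, Mul(-14, I)), -1) = Mul(Rational(1, 205), Add(3, Mul(14, I))))
Add(Function('O')(Function('F')(14)), -539) = Add(Add(Rational(3, 205), Mul(Rational(14, 205), I)), -539) = Add(Rational(-110492, 205), Mul(Rational(14, 205), I))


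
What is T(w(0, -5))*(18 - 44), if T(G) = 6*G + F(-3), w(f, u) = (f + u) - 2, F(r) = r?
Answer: 1170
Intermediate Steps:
w(f, u) = -2 + f + u
T(G) = -3 + 6*G (T(G) = 6*G - 3 = -3 + 6*G)
T(w(0, -5))*(18 - 44) = (-3 + 6*(-2 + 0 - 5))*(18 - 44) = (-3 + 6*(-7))*(-26) = (-3 - 42)*(-26) = -45*(-26) = 1170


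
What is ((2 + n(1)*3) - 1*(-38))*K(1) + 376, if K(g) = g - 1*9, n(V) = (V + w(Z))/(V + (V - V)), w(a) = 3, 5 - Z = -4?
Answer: -40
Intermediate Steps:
Z = 9 (Z = 5 - 1*(-4) = 5 + 4 = 9)
n(V) = (3 + V)/V (n(V) = (V + 3)/(V + (V - V)) = (3 + V)/(V + 0) = (3 + V)/V)
K(g) = -9 + g (K(g) = g - 9 = -9 + g)
((2 + n(1)*3) - 1*(-38))*K(1) + 376 = ((2 + ((3 + 1)/1)*3) - 1*(-38))*(-9 + 1) + 376 = ((2 + (1*4)*3) + 38)*(-8) + 376 = ((2 + 4*3) + 38)*(-8) + 376 = ((2 + 12) + 38)*(-8) + 376 = (14 + 38)*(-8) + 376 = 52*(-8) + 376 = -416 + 376 = -40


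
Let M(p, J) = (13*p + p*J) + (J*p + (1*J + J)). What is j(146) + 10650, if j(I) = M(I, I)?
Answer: 55472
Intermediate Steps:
M(p, J) = 2*J + 13*p + 2*J*p (M(p, J) = (13*p + J*p) + (J*p + (J + J)) = (13*p + J*p) + (J*p + 2*J) = (13*p + J*p) + (2*J + J*p) = 2*J + 13*p + 2*J*p)
j(I) = 2*I**2 + 15*I (j(I) = 2*I + 13*I + 2*I*I = 2*I + 13*I + 2*I**2 = 2*I**2 + 15*I)
j(146) + 10650 = 146*(15 + 2*146) + 10650 = 146*(15 + 292) + 10650 = 146*307 + 10650 = 44822 + 10650 = 55472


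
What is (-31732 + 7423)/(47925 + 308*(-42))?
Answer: -8103/11663 ≈ -0.69476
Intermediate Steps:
(-31732 + 7423)/(47925 + 308*(-42)) = -24309/(47925 - 12936) = -24309/34989 = -24309*1/34989 = -8103/11663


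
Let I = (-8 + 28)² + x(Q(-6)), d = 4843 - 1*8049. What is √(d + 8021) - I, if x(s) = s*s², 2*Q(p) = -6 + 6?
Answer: -400 + 3*√535 ≈ -330.61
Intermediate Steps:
Q(p) = 0 (Q(p) = (-6 + 6)/2 = (½)*0 = 0)
d = -3206 (d = 4843 - 8049 = -3206)
x(s) = s³
I = 400 (I = (-8 + 28)² + 0³ = 20² + 0 = 400 + 0 = 400)
√(d + 8021) - I = √(-3206 + 8021) - 1*400 = √4815 - 400 = 3*√535 - 400 = -400 + 3*√535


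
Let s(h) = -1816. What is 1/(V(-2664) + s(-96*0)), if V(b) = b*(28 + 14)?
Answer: -1/113704 ≈ -8.7948e-6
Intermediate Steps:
V(b) = 42*b (V(b) = b*42 = 42*b)
1/(V(-2664) + s(-96*0)) = 1/(42*(-2664) - 1816) = 1/(-111888 - 1816) = 1/(-113704) = -1/113704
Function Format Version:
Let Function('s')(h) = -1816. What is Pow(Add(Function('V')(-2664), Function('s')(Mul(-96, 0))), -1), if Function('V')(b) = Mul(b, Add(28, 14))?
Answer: Rational(-1, 113704) ≈ -8.7948e-6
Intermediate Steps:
Function('V')(b) = Mul(42, b) (Function('V')(b) = Mul(b, 42) = Mul(42, b))
Pow(Add(Function('V')(-2664), Function('s')(Mul(-96, 0))), -1) = Pow(Add(Mul(42, -2664), -1816), -1) = Pow(Add(-111888, -1816), -1) = Pow(-113704, -1) = Rational(-1, 113704)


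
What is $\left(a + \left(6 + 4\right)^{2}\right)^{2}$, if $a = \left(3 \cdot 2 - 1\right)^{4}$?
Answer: $525625$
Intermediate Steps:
$a = 625$ ($a = \left(6 - 1\right)^{4} = 5^{4} = 625$)
$\left(a + \left(6 + 4\right)^{2}\right)^{2} = \left(625 + \left(6 + 4\right)^{2}\right)^{2} = \left(625 + 10^{2}\right)^{2} = \left(625 + 100\right)^{2} = 725^{2} = 525625$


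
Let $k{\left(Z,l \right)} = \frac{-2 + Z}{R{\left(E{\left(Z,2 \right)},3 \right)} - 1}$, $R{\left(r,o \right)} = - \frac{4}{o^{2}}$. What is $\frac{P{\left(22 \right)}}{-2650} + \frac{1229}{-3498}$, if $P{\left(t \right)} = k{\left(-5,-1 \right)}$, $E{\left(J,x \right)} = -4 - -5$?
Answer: $- \frac{200752}{568425} \approx -0.35317$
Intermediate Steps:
$E{\left(J,x \right)} = 1$ ($E{\left(J,x \right)} = -4 + 5 = 1$)
$R{\left(r,o \right)} = - \frac{4}{o^{2}}$
$k{\left(Z,l \right)} = \frac{18}{13} - \frac{9 Z}{13}$ ($k{\left(Z,l \right)} = \frac{-2 + Z}{- \frac{4}{9} - 1} = \frac{-2 + Z}{- \frac{13}{9}} = \left(-2 + Z\right) \left(- \frac{9}{13}\right) = \frac{18}{13} - \frac{9 Z}{13}$)
$P{\left(t \right)} = \frac{63}{13}$ ($P{\left(t \right)} = \frac{18}{13} - - \frac{45}{13} = \frac{18}{13} + \frac{45}{13} = \frac{63}{13}$)
$\frac{P{\left(22 \right)}}{-2650} + \frac{1229}{-3498} = \frac{63}{13 \left(-2650\right)} + \frac{1229}{-3498} = \frac{63}{13} \left(- \frac{1}{2650}\right) + 1229 \left(- \frac{1}{3498}\right) = - \frac{63}{34450} - \frac{1229}{3498} = - \frac{200752}{568425}$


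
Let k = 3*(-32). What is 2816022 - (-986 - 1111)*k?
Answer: 2614710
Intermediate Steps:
k = -96
2816022 - (-986 - 1111)*k = 2816022 - (-986 - 1111)*(-96) = 2816022 - (-2097)*(-96) = 2816022 - 1*201312 = 2816022 - 201312 = 2614710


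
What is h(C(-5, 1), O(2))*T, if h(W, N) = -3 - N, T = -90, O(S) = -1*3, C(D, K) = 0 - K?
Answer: 0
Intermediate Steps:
C(D, K) = -K
O(S) = -3
h(C(-5, 1), O(2))*T = (-3 - 1*(-3))*(-90) = (-3 + 3)*(-90) = 0*(-90) = 0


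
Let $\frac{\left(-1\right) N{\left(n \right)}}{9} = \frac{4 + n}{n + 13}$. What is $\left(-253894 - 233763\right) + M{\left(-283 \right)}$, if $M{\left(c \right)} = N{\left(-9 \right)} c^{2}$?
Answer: $\frac{1653377}{4} \approx 4.1334 \cdot 10^{5}$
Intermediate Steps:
$N{\left(n \right)} = - \frac{9 \left(4 + n\right)}{13 + n}$ ($N{\left(n \right)} = - 9 \frac{4 + n}{n + 13} = - 9 \frac{4 + n}{13 + n} = - \frac{9 \left(4 + n\right)}{13 + n}$)
$M{\left(c \right)} = \frac{45 c^{2}}{4}$ ($M{\left(c \right)} = \frac{9 \left(-4 - -9\right)}{13 - 9} c^{2} = \frac{9 \left(-4 + 9\right)}{4} c^{2} = 9 \cdot \frac{1}{4} \cdot 5 c^{2} = \frac{45 c^{2}}{4}$)
$\left(-253894 - 233763\right) + M{\left(-283 \right)} = \left(-253894 - 233763\right) + \frac{45 \left(-283\right)^{2}}{4} = -487657 + \frac{45}{4} \cdot 80089 = -487657 + \frac{3604005}{4} = \frac{1653377}{4}$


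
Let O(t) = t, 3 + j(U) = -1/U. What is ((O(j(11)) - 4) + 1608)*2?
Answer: 35220/11 ≈ 3201.8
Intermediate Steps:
j(U) = -3 - 1/U
((O(j(11)) - 4) + 1608)*2 = (((-3 - 1/11) - 4) + 1608)*2 = ((-34/11 - 4) + 1608)*2 = (-78/11 + 1608)*2 = (17610/11)*2 = 35220/11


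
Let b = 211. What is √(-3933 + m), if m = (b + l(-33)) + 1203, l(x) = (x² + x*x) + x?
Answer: I*√374 ≈ 19.339*I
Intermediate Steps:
l(x) = x + 2*x² (l(x) = (x² + x²) + x = 2*x² + x = x + 2*x²)
m = 3559 (m = (211 - 33*(1 + 2*(-33))) + 1203 = (211 - 33*(1 - 66)) + 1203 = (211 - 33*(-65)) + 1203 = (211 + 2145) + 1203 = 2356 + 1203 = 3559)
√(-3933 + m) = √(-3933 + 3559) = √(-374) = I*√374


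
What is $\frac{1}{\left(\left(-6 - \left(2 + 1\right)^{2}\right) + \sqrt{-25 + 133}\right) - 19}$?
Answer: $- \frac{17}{524} - \frac{3 \sqrt{3}}{524} \approx -0.042359$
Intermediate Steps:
$\frac{1}{\left(\left(-6 - \left(2 + 1\right)^{2}\right) + \sqrt{-25 + 133}\right) - 19} = \frac{1}{\left(\left(-6 - 3^{2}\right) + \sqrt{108}\right) - 19} = \frac{1}{\left(\left(-6 - 9\right) + 6 \sqrt{3}\right) - 19} = \frac{1}{\left(-15 + 6 \sqrt{3}\right) - 19} = \frac{1}{-34 + 6 \sqrt{3}}$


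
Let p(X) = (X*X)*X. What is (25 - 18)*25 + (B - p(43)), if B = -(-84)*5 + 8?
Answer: -78904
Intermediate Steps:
p(X) = X³ (p(X) = X²*X = X³)
B = 428 (B = -21*(-20) + 8 = 420 + 8 = 428)
(25 - 18)*25 + (B - p(43)) = (25 - 18)*25 + (428 - 1*43³) = 7*25 + (428 - 1*79507) = 175 + (428 - 79507) = 175 - 79079 = -78904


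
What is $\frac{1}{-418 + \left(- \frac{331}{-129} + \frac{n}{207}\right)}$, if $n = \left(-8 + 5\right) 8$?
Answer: $- \frac{989}{410979} \approx -0.0024064$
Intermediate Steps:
$n = -24$ ($n = \left(-3\right) 8 = -24$)
$\frac{1}{-418 + \left(- \frac{331}{-129} + \frac{n}{207}\right)} = \frac{1}{-418 - \left(- \frac{331}{129} + \frac{8}{69}\right)} = \frac{1}{-418 - - \frac{2423}{989}} = \frac{1}{-418 + \left(\frac{331}{129} - \frac{8}{69}\right)} = \frac{1}{-418 + \frac{2423}{989}} = \frac{1}{- \frac{410979}{989}} = - \frac{989}{410979}$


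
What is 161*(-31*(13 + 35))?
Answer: -239568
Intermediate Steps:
161*(-31*(13 + 35)) = 161*(-31*48) = 161*(-1488) = -239568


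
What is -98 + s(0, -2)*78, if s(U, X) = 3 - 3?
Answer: -98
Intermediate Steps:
s(U, X) = 0
-98 + s(0, -2)*78 = -98 + 0*78 = -98 + 0 = -98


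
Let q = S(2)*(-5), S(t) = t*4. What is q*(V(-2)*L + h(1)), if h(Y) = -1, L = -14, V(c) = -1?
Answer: -520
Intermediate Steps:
S(t) = 4*t
q = -40 (q = (4*2)*(-5) = 8*(-5) = -40)
q*(V(-2)*L + h(1)) = -40*(-1*(-14) - 1) = -40*(14 - 1) = -40*13 = -520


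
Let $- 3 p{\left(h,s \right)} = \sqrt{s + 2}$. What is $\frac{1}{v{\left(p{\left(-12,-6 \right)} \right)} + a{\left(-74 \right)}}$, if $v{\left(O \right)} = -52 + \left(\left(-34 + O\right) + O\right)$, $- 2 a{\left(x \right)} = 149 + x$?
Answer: $- \frac{4446}{549145} + \frac{48 i}{549145} \approx -0.0080962 + 8.7409 \cdot 10^{-5} i$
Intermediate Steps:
$p{\left(h,s \right)} = - \frac{\sqrt{2 + s}}{3}$ ($p{\left(h,s \right)} = - \frac{\sqrt{s + 2}}{3} = - \frac{\sqrt{2 + s}}{3}$)
$a{\left(x \right)} = - \frac{149}{2} - \frac{x}{2}$ ($a{\left(x \right)} = - \frac{149 + x}{2} = - \frac{149}{2} - \frac{x}{2}$)
$v{\left(O \right)} = -86 + 2 O$ ($v{\left(O \right)} = -52 + \left(-34 + 2 O\right) = -86 + 2 O$)
$\frac{1}{v{\left(p{\left(-12,-6 \right)} \right)} + a{\left(-74 \right)}} = \frac{1}{\left(-86 + 2 \left(- \frac{\sqrt{2 - 6}}{3}\right)\right) - \frac{75}{2}} = \frac{1}{\left(-86 + 2 \left(- \frac{\sqrt{-4}}{3}\right)\right) + \left(- \frac{149}{2} + 37\right)} = \frac{1}{\left(-86 + 2 \left(- \frac{2 i}{3}\right)\right) - \frac{75}{2}} = \frac{1}{\left(-86 - \frac{4 i}{3}\right) - \frac{75}{2}} = \frac{1}{- \frac{247}{2} - \frac{4 i}{3}} = \frac{36 \left(- \frac{247}{2} + \frac{4 i}{3}\right)}{549145}$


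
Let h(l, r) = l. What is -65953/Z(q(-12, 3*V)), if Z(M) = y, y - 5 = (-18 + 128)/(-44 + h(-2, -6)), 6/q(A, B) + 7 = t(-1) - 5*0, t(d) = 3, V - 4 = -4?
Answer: -1516919/60 ≈ -25282.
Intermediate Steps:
V = 0 (V = 4 - 4 = 0)
q(A, B) = -3/2 (q(A, B) = 6/(-7 + (3 - 5*0)) = 6/(-7 + (3 + 0)) = 6/(-7 + 3) = 6/(-4) = 6*(-¼) = -3/2)
y = 60/23 (y = 5 + (-18 + 128)/(-44 - 2) = 5 + 110/(-46) = 5 + 110*(-1/46) = 5 - 55/23 = 60/23 ≈ 2.6087)
Z(M) = 60/23
-65953/Z(q(-12, 3*V)) = -65953/60/23 = -65953*23/60 = -1516919/60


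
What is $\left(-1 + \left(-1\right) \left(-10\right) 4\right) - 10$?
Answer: $29$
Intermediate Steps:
$\left(-1 + \left(-1\right) \left(-10\right) 4\right) - 10 = \left(-1 + 10 \cdot 4\right) - 10 = \left(-1 + 40\right) - 10 = 39 - 10 = 29$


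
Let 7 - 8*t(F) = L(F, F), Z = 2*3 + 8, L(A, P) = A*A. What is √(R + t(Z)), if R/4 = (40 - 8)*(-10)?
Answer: I*√20858/4 ≈ 36.106*I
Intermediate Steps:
L(A, P) = A²
Z = 14 (Z = 6 + 8 = 14)
t(F) = 7/8 - F²/8
R = -1280 (R = 4*((40 - 8)*(-10)) = 4*(32*(-10)) = 4*(-320) = -1280)
√(R + t(Z)) = √(-1280 + (7/8 - ⅛*14²)) = √(-1280 + (7/8 - ⅛*196)) = √(-1280 + (7/8 - 49/2)) = √(-1280 - 189/8) = √(-10429/8) = I*√20858/4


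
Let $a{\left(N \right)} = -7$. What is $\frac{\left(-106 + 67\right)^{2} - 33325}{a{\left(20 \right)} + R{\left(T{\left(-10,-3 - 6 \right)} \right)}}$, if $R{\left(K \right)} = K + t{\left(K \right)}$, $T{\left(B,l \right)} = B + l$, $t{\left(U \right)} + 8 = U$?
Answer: $\frac{31804}{53} \approx 600.08$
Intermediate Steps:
$t{\left(U \right)} = -8 + U$
$R{\left(K \right)} = -8 + 2 K$ ($R{\left(K \right)} = K + \left(-8 + K\right) = -8 + 2 K$)
$\frac{\left(-106 + 67\right)^{2} - 33325}{a{\left(20 \right)} + R{\left(T{\left(-10,-3 - 6 \right)} \right)}} = \frac{\left(-106 + 67\right)^{2} - 33325}{-7 + \left(-8 + 2 \left(-10 - 9\right)\right)} = \frac{\left(-39\right)^{2} - 33325}{-7 + \left(-8 + 2 \left(-10 - 9\right)\right)} = \frac{1521 - 33325}{-7 + \left(-8 + 2 \left(-10 - 9\right)\right)} = - \frac{31804}{-7 + \left(-8 + 2 \left(-19\right)\right)} = - \frac{31804}{-7 - 46} = - \frac{31804}{-53} = \left(-31804\right) \left(- \frac{1}{53}\right) = \frac{31804}{53}$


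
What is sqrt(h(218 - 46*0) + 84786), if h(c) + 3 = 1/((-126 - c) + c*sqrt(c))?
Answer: sqrt(-58330702 + 36965388*sqrt(218))/(2*sqrt(-172 + 109*sqrt(218))) ≈ 291.18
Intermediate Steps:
h(c) = -3 + 1/(-126 + c**(3/2) - c) (h(c) = -3 + 1/((-126 - c) + c*sqrt(c)) = -3 + 1/((-126 - c) + c**(3/2)) = -3 + 1/(-126 + c**(3/2) - c))
sqrt(h(218 - 46*0) + 84786) = sqrt((-379 - 3*(218 - 46*0) + 3*(218 - 46*0)**(3/2))/(126 + (218 - 46*0) - (218 - 46*0)**(3/2)) + 84786) = sqrt((-379 - 3*(218 - 1*0) + 3*(218 - 1*0)**(3/2))/(126 + (218 - 1*0) - (218 - 1*0)**(3/2)) + 84786) = sqrt((-379 - 3*(218 + 0) + 3*(218 + 0)**(3/2))/(126 + (218 + 0) - (218 + 0)**(3/2)) + 84786) = sqrt((-379 - 3*218 + 3*218**(3/2))/(126 + 218 - 218**(3/2)) + 84786) = sqrt((-379 - 654 + 3*(218*sqrt(218)))/(126 + 218 - 218*sqrt(218)) + 84786) = sqrt((-379 - 654 + 654*sqrt(218))/(126 + 218 - 218*sqrt(218)) + 84786) = sqrt((-1033 + 654*sqrt(218))/(344 - 218*sqrt(218)) + 84786) = sqrt(84786 + (-1033 + 654*sqrt(218))/(344 - 218*sqrt(218)))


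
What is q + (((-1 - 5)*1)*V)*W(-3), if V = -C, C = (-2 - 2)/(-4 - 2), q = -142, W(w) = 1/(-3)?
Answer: -430/3 ≈ -143.33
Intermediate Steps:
W(w) = -⅓
C = ⅔ (C = -4/(-6) = -4*(-⅙) = ⅔ ≈ 0.66667)
V = -⅔ (V = -1*⅔ = -⅔ ≈ -0.66667)
q + (((-1 - 5)*1)*V)*W(-3) = -142 + (((-1 - 5)*1)*(-⅔))*(-⅓) = -142 + (-6*1*(-⅔))*(-⅓) = -142 - 6*(-⅔)*(-⅓) = -142 + 4*(-⅓) = -142 - 4/3 = -430/3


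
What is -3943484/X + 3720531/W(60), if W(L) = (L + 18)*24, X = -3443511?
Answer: 474780430607/238750096 ≈ 1988.6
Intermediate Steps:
W(L) = 432 + 24*L (W(L) = (18 + L)*24 = 432 + 24*L)
-3943484/X + 3720531/W(60) = -3943484/(-3443511) + 3720531/(432 + 24*60) = -3943484*(-1/3443511) + 3720531/(432 + 1440) = 3943484/3443511 + 3720531/1872 = 3943484/3443511 + 3720531*(1/1872) = 3943484/3443511 + 1240177/624 = 474780430607/238750096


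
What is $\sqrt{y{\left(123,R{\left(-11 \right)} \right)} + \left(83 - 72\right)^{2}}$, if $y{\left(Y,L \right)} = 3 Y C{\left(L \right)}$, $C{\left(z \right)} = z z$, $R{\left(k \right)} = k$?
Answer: $11 \sqrt{370} \approx 211.59$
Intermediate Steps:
$C{\left(z \right)} = z^{2}$
$y{\left(Y,L \right)} = 3 Y L^{2}$
$\sqrt{y{\left(123,R{\left(-11 \right)} \right)} + \left(83 - 72\right)^{2}} = \sqrt{3 \cdot 123 \left(-11\right)^{2} + \left(83 - 72\right)^{2}} = \sqrt{3 \cdot 123 \cdot 121 + 11^{2}} = \sqrt{44649 + 121} = \sqrt{44770} = 11 \sqrt{370}$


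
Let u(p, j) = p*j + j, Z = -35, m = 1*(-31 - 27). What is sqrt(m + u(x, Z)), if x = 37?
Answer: 2*I*sqrt(347) ≈ 37.256*I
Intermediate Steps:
m = -58 (m = 1*(-58) = -58)
u(p, j) = j + j*p (u(p, j) = j*p + j = j + j*p)
sqrt(m + u(x, Z)) = sqrt(-58 - 35*(1 + 37)) = sqrt(-58 - 35*38) = sqrt(-58 - 1330) = sqrt(-1388) = 2*I*sqrt(347)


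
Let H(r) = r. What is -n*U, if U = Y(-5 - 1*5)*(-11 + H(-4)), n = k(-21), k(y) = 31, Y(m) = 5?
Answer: 2325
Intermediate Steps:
n = 31
U = -75 (U = 5*(-11 - 4) = 5*(-15) = -75)
-n*U = -31*(-75) = -1*(-2325) = 2325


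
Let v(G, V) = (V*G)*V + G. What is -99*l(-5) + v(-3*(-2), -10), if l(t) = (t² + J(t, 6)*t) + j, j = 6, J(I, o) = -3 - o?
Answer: -6918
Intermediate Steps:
v(G, V) = G + G*V² (v(G, V) = (G*V)*V + G = G*V² + G = G + G*V²)
l(t) = 6 + t² - 9*t (l(t) = (t² + (-3 - 1*6)*t) + 6 = (t² + (-3 - 6)*t) + 6 = (t² - 9*t) + 6 = 6 + t² - 9*t)
-99*l(-5) + v(-3*(-2), -10) = -99*(6 + (-5)² - 9*(-5)) + (-3*(-2))*(1 + (-10)²) = -99*(6 + 25 + 45) + 6*(1 + 100) = -99*76 + 6*101 = -7524 + 606 = -6918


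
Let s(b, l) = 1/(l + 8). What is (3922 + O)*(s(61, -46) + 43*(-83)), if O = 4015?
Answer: -1076439751/38 ≈ -2.8327e+7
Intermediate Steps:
s(b, l) = 1/(8 + l)
(3922 + O)*(s(61, -46) + 43*(-83)) = (3922 + 4015)*(1/(8 - 46) + 43*(-83)) = 7937*(1/(-38) - 3569) = 7937*(-1/38 - 3569) = 7937*(-135623/38) = -1076439751/38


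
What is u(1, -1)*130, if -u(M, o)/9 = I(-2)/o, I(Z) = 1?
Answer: 1170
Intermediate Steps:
u(M, o) = -9/o
u(1, -1)*130 = -9/(-1)*130 = -9*(-1)*130 = 9*130 = 1170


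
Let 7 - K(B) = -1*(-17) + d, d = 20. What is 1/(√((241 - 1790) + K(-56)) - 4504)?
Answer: -4504/20287595 - I*√1579/20287595 ≈ -0.00022201 - 1.9587e-6*I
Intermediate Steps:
K(B) = -30 (K(B) = 7 - (-1*(-17) + 20) = 7 - (17 + 20) = 7 - 1*37 = 7 - 37 = -30)
1/(√((241 - 1790) + K(-56)) - 4504) = 1/(√((241 - 1790) - 30) - 4504) = 1/(√(-1549 - 30) - 4504) = 1/(√(-1579) - 4504) = 1/(I*√1579 - 4504) = 1/(-4504 + I*√1579)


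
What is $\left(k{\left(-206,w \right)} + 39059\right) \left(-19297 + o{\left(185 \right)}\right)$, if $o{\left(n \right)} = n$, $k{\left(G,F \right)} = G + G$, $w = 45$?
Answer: $-738621464$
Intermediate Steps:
$k{\left(G,F \right)} = 2 G$
$\left(k{\left(-206,w \right)} + 39059\right) \left(-19297 + o{\left(185 \right)}\right) = \left(2 \left(-206\right) + 39059\right) \left(-19297 + 185\right) = \left(-412 + 39059\right) \left(-19112\right) = 38647 \left(-19112\right) = -738621464$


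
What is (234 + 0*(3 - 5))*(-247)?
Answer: -57798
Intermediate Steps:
(234 + 0*(3 - 5))*(-247) = (234 + 0*(-2))*(-247) = (234 + 0)*(-247) = 234*(-247) = -57798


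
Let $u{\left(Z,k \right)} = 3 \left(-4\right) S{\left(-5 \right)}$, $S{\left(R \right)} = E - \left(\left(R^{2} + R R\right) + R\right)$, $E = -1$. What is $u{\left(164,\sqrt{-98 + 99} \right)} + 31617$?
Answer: $32169$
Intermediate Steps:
$S{\left(R \right)} = -1 - R - 2 R^{2}$ ($S{\left(R \right)} = -1 - \left(\left(R^{2} + R R\right) + R\right) = -1 - \left(\left(R^{2} + R^{2}\right) + R\right) = -1 - \left(2 R^{2} + R\right) = -1 - \left(R + 2 R^{2}\right) = -1 - R - 2 R^{2}$)
$u{\left(Z,k \right)} = 552$ ($u{\left(Z,k \right)} = 3 \left(-4\right) \left(-1 - -5 - 2 \left(-5\right)^{2}\right) = - 12 \left(-1 + 5 - 50\right) = \left(-12\right) \left(-46\right) = 552$)
$u{\left(164,\sqrt{-98 + 99} \right)} + 31617 = 552 + 31617 = 32169$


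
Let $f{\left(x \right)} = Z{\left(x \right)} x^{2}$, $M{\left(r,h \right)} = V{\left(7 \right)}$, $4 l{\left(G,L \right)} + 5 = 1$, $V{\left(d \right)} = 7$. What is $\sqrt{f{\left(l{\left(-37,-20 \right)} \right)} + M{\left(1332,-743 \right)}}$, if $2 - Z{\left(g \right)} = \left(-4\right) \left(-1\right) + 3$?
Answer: $\sqrt{2} \approx 1.4142$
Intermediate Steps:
$Z{\left(g \right)} = -5$ ($Z{\left(g \right)} = 2 - \left(\left(-4\right) \left(-1\right) + 3\right) = 2 - \left(4 + 3\right) = 2 - 7 = -5$)
$l{\left(G,L \right)} = -1$ ($l{\left(G,L \right)} = - \frac{5}{4} + \frac{1}{4} \cdot 1 = - \frac{5}{4} + \frac{1}{4} = -1$)
$M{\left(r,h \right)} = 7$
$f{\left(x \right)} = - 5 x^{2}$
$\sqrt{f{\left(l{\left(-37,-20 \right)} \right)} + M{\left(1332,-743 \right)}} = \sqrt{- 5 \left(-1\right)^{2} + 7} = \sqrt{\left(-5\right) 1 + 7} = \sqrt{-5 + 7} = \sqrt{2}$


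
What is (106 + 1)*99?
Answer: 10593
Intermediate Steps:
(106 + 1)*99 = 107*99 = 10593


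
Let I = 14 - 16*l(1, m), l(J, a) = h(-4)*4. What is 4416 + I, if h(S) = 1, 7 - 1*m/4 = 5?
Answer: 4366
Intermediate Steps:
m = 8 (m = 28 - 4*5 = 28 - 20 = 8)
l(J, a) = 4 (l(J, a) = 1*4 = 4)
I = -50 (I = 14 - 16*4 = 14 - 64 = -50)
4416 + I = 4416 - 50 = 4366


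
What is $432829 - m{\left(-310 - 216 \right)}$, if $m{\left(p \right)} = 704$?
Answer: $432125$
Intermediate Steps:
$432829 - m{\left(-310 - 216 \right)} = 432829 - 704 = 432125$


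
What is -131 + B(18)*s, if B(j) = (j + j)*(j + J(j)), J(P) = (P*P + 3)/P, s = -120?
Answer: -156371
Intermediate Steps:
J(P) = (3 + P²)/P (J(P) = (P² + 3)/P = (3 + P²)/P)
B(j) = 2*j*(2*j + 3/j) (B(j) = (j + j)*(j + (j + 3/j)) = (2*j)*(2*j + 3/j) = 2*j*(2*j + 3/j))
-131 + B(18)*s = -131 + (6 + 4*18²)*(-120) = -131 + (6 + 4*324)*(-120) = -131 + (6 + 1296)*(-120) = -131 + 1302*(-120) = -131 - 156240 = -156371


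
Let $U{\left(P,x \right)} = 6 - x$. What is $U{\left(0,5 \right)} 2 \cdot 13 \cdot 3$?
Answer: $78$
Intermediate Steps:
$U{\left(0,5 \right)} 2 \cdot 13 \cdot 3 = \left(6 - 5\right) 2 \cdot 13 \cdot 3 = \left(6 - 5\right) 2 \cdot 39 = 1 \cdot 2 \cdot 39 = 2 \cdot 39 = 78$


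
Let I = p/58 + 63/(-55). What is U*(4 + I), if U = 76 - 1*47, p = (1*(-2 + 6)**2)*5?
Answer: 6753/55 ≈ 122.78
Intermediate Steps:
p = 80 (p = (1*4**2)*5 = (1*16)*5 = 16*5 = 80)
U = 29 (U = 76 - 47 = 29)
I = 373/1595 (I = 80/58 + 63/(-55) = 80*(1/58) + 63*(-1/55) = 40/29 - 63/55 = 373/1595 ≈ 0.23386)
U*(4 + I) = 29*(4 + 373/1595) = 29*(6753/1595) = 6753/55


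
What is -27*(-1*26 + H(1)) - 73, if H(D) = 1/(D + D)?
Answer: 1231/2 ≈ 615.50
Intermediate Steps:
H(D) = 1/(2*D)
-27*(-1*26 + H(1)) - 73 = -27*(-1*26 + (½)/1) - 73 = -27*(-26 + (½)*1) - 73 = -27*(-26 + ½) - 73 = -27*(-51/2) - 73 = 1377/2 - 73 = 1231/2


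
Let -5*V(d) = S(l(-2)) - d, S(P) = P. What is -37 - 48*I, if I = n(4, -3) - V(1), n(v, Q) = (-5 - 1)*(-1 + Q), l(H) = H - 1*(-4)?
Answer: -5993/5 ≈ -1198.6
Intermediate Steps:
l(H) = 4 + H (l(H) = H + 4 = 4 + H)
V(d) = -⅖ + d/5 (V(d) = -((4 - 2) - d)/5 = -(2 - d)/5 = -⅖ + d/5)
n(v, Q) = 6 - 6*Q (n(v, Q) = -6*(-1 + Q) = 6 - 6*Q)
I = 121/5 (I = (6 - 6*(-3)) - (-⅖ + (⅕)*1) = (6 + 18) - (-⅖ + ⅕) = 24 - 1*(-⅕) = 24 + ⅕ = 121/5 ≈ 24.200)
-37 - 48*I = -37 - 48*121/5 = -37 - 5808/5 = -5993/5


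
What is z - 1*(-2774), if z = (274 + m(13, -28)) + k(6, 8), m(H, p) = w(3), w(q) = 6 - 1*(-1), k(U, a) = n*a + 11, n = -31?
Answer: 2818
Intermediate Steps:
k(U, a) = 11 - 31*a (k(U, a) = -31*a + 11 = 11 - 31*a)
w(q) = 7 (w(q) = 6 + 1 = 7)
m(H, p) = 7
z = 44 (z = (274 + 7) + (11 - 31*8) = 281 + (11 - 248) = 281 - 237 = 44)
z - 1*(-2774) = 44 - 1*(-2774) = 44 + 2774 = 2818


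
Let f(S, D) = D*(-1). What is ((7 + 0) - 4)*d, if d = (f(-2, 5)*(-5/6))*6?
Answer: 75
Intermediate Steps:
f(S, D) = -D
d = 25 (d = ((-1*5)*(-5/6))*6 = -(-25)/6*6 = -5*(-5/6)*6 = (25/6)*6 = 25)
((7 + 0) - 4)*d = ((7 + 0) - 4)*25 = (7 - 4)*25 = 3*25 = 75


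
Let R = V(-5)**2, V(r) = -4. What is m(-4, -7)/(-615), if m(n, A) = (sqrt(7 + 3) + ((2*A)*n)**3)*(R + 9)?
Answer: -878080/123 - 5*sqrt(10)/123 ≈ -7139.0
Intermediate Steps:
R = 16 (R = (-4)**2 = 16)
m(n, A) = 25*sqrt(10) + 200*A**3*n**3 (m(n, A) = (sqrt(7 + 3) + ((2*A)*n)**3)*(16 + 9) = (sqrt(10) + (2*A*n)**3)*25 = (sqrt(10) + 8*A**3*n**3)*25 = 25*sqrt(10) + 200*A**3*n**3)
m(-4, -7)/(-615) = (25*sqrt(10) + 200*(-7)**3*(-4)**3)/(-615) = (25*sqrt(10) + 200*(-343)*(-64))*(-1/615) = (25*sqrt(10) + 4390400)*(-1/615) = (4390400 + 25*sqrt(10))*(-1/615) = -878080/123 - 5*sqrt(10)/123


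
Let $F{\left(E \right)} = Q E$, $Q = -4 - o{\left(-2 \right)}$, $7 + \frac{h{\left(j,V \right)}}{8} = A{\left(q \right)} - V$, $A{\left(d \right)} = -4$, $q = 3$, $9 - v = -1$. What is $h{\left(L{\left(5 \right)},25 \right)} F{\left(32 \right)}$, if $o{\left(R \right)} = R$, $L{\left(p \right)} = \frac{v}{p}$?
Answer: $18432$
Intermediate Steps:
$v = 10$ ($v = 9 - -1 = 9 + 1 = 10$)
$L{\left(p \right)} = \frac{10}{p}$
$h{\left(j,V \right)} = -88 - 8 V$ ($h{\left(j,V \right)} = -56 + 8 \left(-4 - V\right) = -56 - \left(32 + 8 V\right) = -88 - 8 V$)
$Q = -2$ ($Q = -4 - -2 = -4 + 2 = -2$)
$F{\left(E \right)} = - 2 E$
$h{\left(L{\left(5 \right)},25 \right)} F{\left(32 \right)} = \left(-88 - 200\right) \left(\left(-2\right) 32\right) = \left(-88 - 200\right) \left(-64\right) = \left(-288\right) \left(-64\right) = 18432$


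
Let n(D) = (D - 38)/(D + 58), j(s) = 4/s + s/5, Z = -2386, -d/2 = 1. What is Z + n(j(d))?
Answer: -331755/139 ≈ -2386.7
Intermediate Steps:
d = -2 (d = -2*1 = -2)
j(s) = 4/s + s/5 (j(s) = 4/s + s*(1/5) = 4/s + s/5)
n(D) = (-38 + D)/(58 + D)
Z + n(j(d)) = -2386 + (-38 + (4/(-2) + (1/5)*(-2)))/(58 + (4/(-2) + (1/5)*(-2))) = -2386 + (-38 + (4*(-1/2) - 2/5))/(58 + (4*(-1/2) - 2/5)) = -2386 + (-38 + (-2 - 2/5))/(58 + (-2 - 2/5)) = -2386 + (-38 - 12/5)/(58 - 12/5) = -2386 - 202/5/(278/5) = -2386 + (5/278)*(-202/5) = -2386 - 101/139 = -331755/139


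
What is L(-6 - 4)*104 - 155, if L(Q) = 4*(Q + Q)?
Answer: -8475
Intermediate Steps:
L(Q) = 8*Q (L(Q) = 4*(2*Q) = 8*Q)
L(-6 - 4)*104 - 155 = (8*(-6 - 4))*104 - 155 = (8*(-10))*104 - 155 = -80*104 - 155 = -8320 - 155 = -8475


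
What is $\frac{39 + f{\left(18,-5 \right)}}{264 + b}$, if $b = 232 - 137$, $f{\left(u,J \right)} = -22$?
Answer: $\frac{17}{359} \approx 0.047354$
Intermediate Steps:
$b = 95$ ($b = 232 - 137 = 95$)
$\frac{39 + f{\left(18,-5 \right)}}{264 + b} = \frac{39 - 22}{264 + 95} = \frac{17}{359}$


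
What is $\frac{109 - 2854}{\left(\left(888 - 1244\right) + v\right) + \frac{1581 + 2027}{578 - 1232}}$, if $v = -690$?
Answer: $\frac{897615}{343846} \approx 2.6105$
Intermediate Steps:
$\frac{109 - 2854}{\left(\left(888 - 1244\right) + v\right) + \frac{1581 + 2027}{578 - 1232}} = \frac{109 - 2854}{\left(\left(888 - 1244\right) - 690\right) + \frac{1581 + 2027}{578 - 1232}} = - \frac{2745}{\left(-356 - 690\right) + \frac{3608}{-654}} = - \frac{2745}{-1046 + 3608 \left(- \frac{1}{654}\right)} = - \frac{2745}{-1046 - \frac{1804}{327}} = - \frac{2745}{- \frac{343846}{327}} = \left(-2745\right) \left(- \frac{327}{343846}\right) = \frac{897615}{343846}$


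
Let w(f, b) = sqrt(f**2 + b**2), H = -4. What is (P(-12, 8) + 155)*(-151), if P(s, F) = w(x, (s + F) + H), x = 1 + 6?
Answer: -23405 - 151*sqrt(113) ≈ -25010.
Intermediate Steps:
x = 7
w(f, b) = sqrt(b**2 + f**2)
P(s, F) = sqrt(49 + (-4 + F + s)**2) (P(s, F) = sqrt(((s + F) - 4)**2 + 7**2) = sqrt(((F + s) - 4)**2 + 49) = sqrt((-4 + F + s)**2 + 49) = sqrt(49 + (-4 + F + s)**2))
(P(-12, 8) + 155)*(-151) = (sqrt(49 + (-4 + 8 - 12)**2) + 155)*(-151) = (sqrt(49 + (-8)**2) + 155)*(-151) = (sqrt(49 + 64) + 155)*(-151) = (sqrt(113) + 155)*(-151) = (155 + sqrt(113))*(-151) = -23405 - 151*sqrt(113)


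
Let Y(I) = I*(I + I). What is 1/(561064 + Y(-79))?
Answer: 1/573546 ≈ 1.7435e-6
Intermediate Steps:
Y(I) = 2*I² (Y(I) = I*(2*I) = 2*I²)
1/(561064 + Y(-79)) = 1/(561064 + 2*(-79)²) = 1/(561064 + 2*6241) = 1/(561064 + 12482) = 1/573546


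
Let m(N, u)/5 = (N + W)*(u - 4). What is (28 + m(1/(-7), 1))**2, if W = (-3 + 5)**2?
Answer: 43681/49 ≈ 891.45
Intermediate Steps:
W = 4 (W = 2**2 = 4)
m(N, u) = 5*(-4 + u)*(4 + N) (m(N, u) = 5*((N + 4)*(u - 4)) = 5*((4 + N)*(-4 + u)) = 5*((-4 + u)*(4 + N)) = 5*(-4 + u)*(4 + N))
(28 + m(1/(-7), 1))**2 = (28 + (-80 - 20/(-7) + 20*1 + 5*1/(-7)))**2 = (28 + (-80 - 20*(-1/7) + 20 + 5*(-1/7)*1))**2 = (28 + (-80 + 20/7 + 20 - 5/7))**2 = (28 - 405/7)**2 = (-209/7)**2 = 43681/49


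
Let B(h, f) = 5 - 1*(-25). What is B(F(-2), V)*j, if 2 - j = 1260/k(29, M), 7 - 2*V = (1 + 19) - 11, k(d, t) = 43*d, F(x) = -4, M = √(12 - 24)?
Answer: 37020/1247 ≈ 29.687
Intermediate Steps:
M = 2*I*√3 (M = √(-12) = 2*I*√3 ≈ 3.4641*I)
V = -1 (V = 7/2 - ((1 + 19) - 11)/2 = 7/2 - (20 - 11)/2 = 7/2 - ½*9 = 7/2 - 9/2 = -1)
B(h, f) = 30 (B(h, f) = 5 + 25 = 30)
j = 1234/1247 (j = 2 - 1260/(43*29) = 2 - 1260/1247 = 1234/1247 ≈ 0.98958)
B(F(-2), V)*j = 30*(1234/1247) = 37020/1247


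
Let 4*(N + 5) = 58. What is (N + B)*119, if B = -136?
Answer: -30107/2 ≈ -15054.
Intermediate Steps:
N = 19/2 (N = -5 + (1/4)*58 = -5 + 29/2 = 19/2 ≈ 9.5000)
(N + B)*119 = (19/2 - 136)*119 = -253/2*119 = -30107/2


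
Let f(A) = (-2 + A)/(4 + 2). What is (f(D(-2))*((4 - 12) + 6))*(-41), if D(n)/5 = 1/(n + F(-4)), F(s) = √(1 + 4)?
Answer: 328/3 + 205*√5/3 ≈ 262.13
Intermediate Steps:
F(s) = √5
D(n) = 5/(n + √5)
f(A) = -⅓ + A/6 (f(A) = (-2 + A)/6 = (-2 + A)*(⅙) = -⅓ + A/6)
(f(D(-2))*((4 - 12) + 6))*(-41) = ((-⅓ + (5/(-2 + √5))/6)*((4 - 12) + 6))*(-41) = ((-⅓ + 5/(6*(-2 + √5)))*(-8 + 6))*(-41) = ((-⅓ + 5/(6*(-2 + √5)))*(-2))*(-41) = (⅔ - 5/(3*(-2 + √5)))*(-41) = -82/3 + 205/(3*(-2 + √5))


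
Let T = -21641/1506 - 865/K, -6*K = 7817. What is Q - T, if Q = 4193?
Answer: 49523033143/11772402 ≈ 4206.7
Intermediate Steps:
K = -7817/6 (K = -1/6*7817 = -7817/6 ≈ -1302.8)
T = -161351557/11772402 (T = -21641/1506 - 865/(-7817/6) = -21641*1/1506 - 865*(-6/7817) = -21641/1506 + 5190/7817 = -161351557/11772402 ≈ -13.706)
Q - T = 4193 - 1*(-161351557/11772402) = 4193 + 161351557/11772402 = 49523033143/11772402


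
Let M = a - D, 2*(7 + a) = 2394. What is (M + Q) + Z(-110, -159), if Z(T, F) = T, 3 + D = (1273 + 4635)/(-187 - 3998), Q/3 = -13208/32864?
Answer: 1432496623/1322460 ≈ 1083.2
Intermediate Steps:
Q = -381/316 (Q = 3*(-13208/32864) = 3*(-13208*1/32864) = 3*(-127/316) = -381/316 ≈ -1.2057)
D = -18463/4185 (D = -3 + (1273 + 4635)/(-187 - 3998) = -3 + 5908/(-4185) = -3 + 5908*(-1/4185) = -3 - 5908/4185 = -18463/4185 ≈ -4.4117)
a = 1190 (a = -7 + (½)*2394 = -7 + 1197 = 1190)
M = 4998613/4185 (M = 1190 - 1*(-18463/4185) = 1190 + 18463/4185 = 4998613/4185 ≈ 1194.4)
(M + Q) + Z(-110, -159) = (4998613/4185 - 381/316) - 110 = 1577967223/1322460 - 110 = 1432496623/1322460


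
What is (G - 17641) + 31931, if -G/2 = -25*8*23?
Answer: 23490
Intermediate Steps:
G = 9200 (G = -2*(-25*8)*23 = -(-400)*23 = -2*(-4600) = 9200)
(G - 17641) + 31931 = (9200 - 17641) + 31931 = -8441 + 31931 = 23490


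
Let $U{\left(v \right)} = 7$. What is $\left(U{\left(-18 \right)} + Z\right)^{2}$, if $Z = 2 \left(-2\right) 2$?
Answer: $1$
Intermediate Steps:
$Z = -8$ ($Z = \left(-4\right) 2 = -8$)
$\left(U{\left(-18 \right)} + Z\right)^{2} = \left(7 - 8\right)^{2} = \left(-1\right)^{2} = 1$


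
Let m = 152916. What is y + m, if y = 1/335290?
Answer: 51271205641/335290 ≈ 1.5292e+5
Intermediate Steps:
y = 1/335290 ≈ 2.9825e-6
y + m = 1/335290 + 152916 = 51271205641/335290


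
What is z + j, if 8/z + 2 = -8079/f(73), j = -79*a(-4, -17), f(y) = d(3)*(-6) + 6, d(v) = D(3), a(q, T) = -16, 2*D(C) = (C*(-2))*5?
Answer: 3484592/2757 ≈ 1263.9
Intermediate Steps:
D(C) = -5*C (D(C) = ((C*(-2))*5)/2 = (-2*C*5)/2 = (-10*C)/2 = -5*C)
d(v) = -15 (d(v) = -5*3 = -15)
f(y) = 96 (f(y) = -15*(-6) + 6 = 90 + 6 = 96)
j = 1264 (j = -79*(-16) = 1264)
z = -256/2757 (z = 8/(-2 - 8079/96) = 8/(-2 - 8079*1/96) = 8/(-2 - 2693/32) = 8/(-2757/32) = 8*(-32/2757) = -256/2757 ≈ -0.092854)
z + j = -256/2757 + 1264 = 3484592/2757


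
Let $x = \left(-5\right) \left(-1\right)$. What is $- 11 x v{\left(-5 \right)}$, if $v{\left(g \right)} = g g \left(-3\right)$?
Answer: $4125$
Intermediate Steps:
$v{\left(g \right)} = - 3 g^{2}$ ($v{\left(g \right)} = g^{2} \left(-3\right) = - 3 g^{2}$)
$x = 5$
$- 11 x v{\left(-5 \right)} = - 11 \cdot 5 \left(- 3 \left(-5\right)^{2}\right) = - 11 \cdot 5 \left(\left(-3\right) 25\right) = - 11 \cdot 5 \left(-75\right) = \left(-11\right) \left(-375\right) = 4125$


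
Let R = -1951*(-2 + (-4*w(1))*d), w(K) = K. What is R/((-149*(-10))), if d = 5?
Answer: 21461/745 ≈ 28.807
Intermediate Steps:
R = 42922 (R = -1951*(-2 - 4*1*5) = -1951*(-2 - 4*5) = -1951*(-2 - 20) = -1951*(-22) = 42922)
R/((-149*(-10))) = 42922/((-149*(-10))) = 42922/1490 = 42922*(1/1490) = 21461/745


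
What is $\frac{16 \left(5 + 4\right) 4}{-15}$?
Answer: $- \frac{192}{5} \approx -38.4$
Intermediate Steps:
$\frac{16 \left(5 + 4\right) 4}{-15} = 16 \cdot 9 \cdot 4 \left(- \frac{1}{15}\right) = 16 \cdot 36 \left(- \frac{1}{15}\right) = 576 \left(- \frac{1}{15}\right) = - \frac{192}{5}$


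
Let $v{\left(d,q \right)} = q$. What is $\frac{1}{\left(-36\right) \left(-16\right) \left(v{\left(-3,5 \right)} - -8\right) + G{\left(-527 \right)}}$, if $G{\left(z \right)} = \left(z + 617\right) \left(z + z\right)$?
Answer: $- \frac{1}{87372} \approx -1.1445 \cdot 10^{-5}$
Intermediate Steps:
$G{\left(z \right)} = 2 z \left(617 + z\right)$ ($G{\left(z \right)} = \left(617 + z\right) 2 z = 2 z \left(617 + z\right)$)
$\frac{1}{\left(-36\right) \left(-16\right) \left(v{\left(-3,5 \right)} - -8\right) + G{\left(-527 \right)}} = \frac{1}{\left(-36\right) \left(-16\right) \left(5 - -8\right) + 2 \left(-527\right) \left(617 - 527\right)} = \frac{1}{576 \left(5 + 8\right) + 2 \left(-527\right) 90} = \frac{1}{576 \cdot 13 - 94860} = \frac{1}{7488 - 94860} = \frac{1}{-87372} = - \frac{1}{87372}$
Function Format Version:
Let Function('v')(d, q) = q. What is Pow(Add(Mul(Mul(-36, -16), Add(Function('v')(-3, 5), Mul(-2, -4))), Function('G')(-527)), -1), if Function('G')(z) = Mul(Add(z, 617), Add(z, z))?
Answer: Rational(-1, 87372) ≈ -1.1445e-5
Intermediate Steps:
Function('G')(z) = Mul(2, z, Add(617, z)) (Function('G')(z) = Mul(Add(617, z), Mul(2, z)) = Mul(2, z, Add(617, z)))
Pow(Add(Mul(Mul(-36, -16), Add(Function('v')(-3, 5), Mul(-2, -4))), Function('G')(-527)), -1) = Pow(Add(Mul(Mul(-36, -16), Add(5, Mul(-2, -4))), Mul(2, -527, Add(617, -527))), -1) = Pow(Add(Mul(576, Add(5, 8)), Mul(2, -527, 90)), -1) = Pow(Add(Mul(576, 13), -94860), -1) = Pow(Add(7488, -94860), -1) = Pow(-87372, -1) = Rational(-1, 87372)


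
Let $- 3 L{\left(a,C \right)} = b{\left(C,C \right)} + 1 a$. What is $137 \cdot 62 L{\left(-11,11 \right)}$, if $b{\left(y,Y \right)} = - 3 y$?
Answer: $\frac{373736}{3} \approx 1.2458 \cdot 10^{5}$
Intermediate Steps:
$L{\left(a,C \right)} = C - \frac{a}{3}$ ($L{\left(a,C \right)} = - \frac{- 3 C + 1 a}{3} = - \frac{- 3 C + a}{3} = - \frac{a - 3 C}{3} = C - \frac{a}{3}$)
$137 \cdot 62 L{\left(-11,11 \right)} = 137 \cdot 62 \left(11 - - \frac{11}{3}\right) = 8494 \left(11 + \frac{11}{3}\right) = 8494 \cdot \frac{44}{3} = \frac{373736}{3}$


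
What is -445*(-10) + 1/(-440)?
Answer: 1957999/440 ≈ 4450.0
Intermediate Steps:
-445*(-10) + 1/(-440) = 4450 - 1/440 = 1957999/440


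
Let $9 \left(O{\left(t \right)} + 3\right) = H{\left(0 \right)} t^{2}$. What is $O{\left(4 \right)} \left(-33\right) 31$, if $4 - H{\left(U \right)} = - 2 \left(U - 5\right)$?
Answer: $13981$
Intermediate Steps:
$H{\left(U \right)} = -6 + 2 U$ ($H{\left(U \right)} = 4 - - 2 \left(U - 5\right) = 4 - - 2 \left(-5 + U\right) = 4 - \left(10 - 2 U\right) = 4 + \left(-10 + 2 U\right) = -6 + 2 U$)
$O{\left(t \right)} = -3 - \frac{2 t^{2}}{3}$ ($O{\left(t \right)} = -3 + \frac{\left(-6 + 2 \cdot 0\right) t^{2}}{9} = -3 + \frac{\left(-6 + 0\right) t^{2}}{9} = -3 + \frac{\left(-6\right) t^{2}}{9} = -3 - \frac{2 t^{2}}{3}$)
$O{\left(4 \right)} \left(-33\right) 31 = \left(-3 - \frac{2 \cdot 4^{2}}{3}\right) \left(-33\right) 31 = \left(-3 - \frac{32}{3}\right) \left(-33\right) 31 = \left(- \frac{41}{3}\right) \left(-33\right) 31 = 451 \cdot 31 = 13981$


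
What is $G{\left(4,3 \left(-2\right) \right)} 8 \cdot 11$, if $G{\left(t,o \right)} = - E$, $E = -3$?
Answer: $264$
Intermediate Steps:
$G{\left(t,o \right)} = 3$ ($G{\left(t,o \right)} = \left(-1\right) \left(-3\right) = 3$)
$G{\left(4,3 \left(-2\right) \right)} 8 \cdot 11 = 3 \cdot 8 \cdot 11 = 24 \cdot 11 = 264$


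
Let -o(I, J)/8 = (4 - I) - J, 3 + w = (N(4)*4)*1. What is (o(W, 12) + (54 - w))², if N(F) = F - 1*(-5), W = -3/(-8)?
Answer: 7744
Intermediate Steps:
W = 3/8 (W = -3*(-⅛) = 3/8 ≈ 0.37500)
N(F) = 5 + F (N(F) = F + 5 = 5 + F)
w = 33 (w = -3 + ((5 + 4)*4)*1 = -3 + (9*4)*1 = -3 + 36*1 = -3 + 36 = 33)
o(I, J) = -32 + 8*I + 8*J (o(I, J) = -8*((4 - I) - J) = -8*(4 - I - J) = -32 + 8*I + 8*J)
(o(W, 12) + (54 - w))² = ((-32 + 8*(3/8) + 8*12) + (54 - 1*33))² = ((-32 + 3 + 96) + (54 - 33))² = (67 + 21)² = 88² = 7744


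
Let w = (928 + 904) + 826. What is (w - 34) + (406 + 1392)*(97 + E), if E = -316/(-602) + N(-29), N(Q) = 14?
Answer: 61146886/301 ≈ 2.0315e+5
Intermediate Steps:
w = 2658 (w = 1832 + 826 = 2658)
E = 4372/301 (E = -316/(-602) + 14 = -316*(-1/602) + 14 = 158/301 + 14 = 4372/301 ≈ 14.525)
(w - 34) + (406 + 1392)*(97 + E) = (2658 - 34) + (406 + 1392)*(97 + 4372/301) = 2624 + 1798*(33569/301) = 2624 + 60357062/301 = 61146886/301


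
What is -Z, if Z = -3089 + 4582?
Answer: -1493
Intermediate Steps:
Z = 1493
-Z = -1*1493 = -1493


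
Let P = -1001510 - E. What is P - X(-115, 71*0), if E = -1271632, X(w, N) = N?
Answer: 270122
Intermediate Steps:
P = 270122 (P = -1001510 - 1*(-1271632) = -1001510 + 1271632 = 270122)
P - X(-115, 71*0) = 270122 - 71*0 = 270122 - 1*0 = 270122 + 0 = 270122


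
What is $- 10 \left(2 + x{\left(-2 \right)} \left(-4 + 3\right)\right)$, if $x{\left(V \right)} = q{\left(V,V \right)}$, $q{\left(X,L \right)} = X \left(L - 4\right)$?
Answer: $100$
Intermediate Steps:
$q{\left(X,L \right)} = X \left(-4 + L\right)$
$x{\left(V \right)} = V \left(-4 + V\right)$
$- 10 \left(2 + x{\left(-2 \right)} \left(-4 + 3\right)\right) = - 10 \left(2 + - 2 \left(-4 - 2\right) \left(-4 + 3\right)\right) = - 10 \left(2 + \left(-2\right) \left(-6\right) \left(-1\right)\right) = - 10 \left(2 + 12 \left(-1\right)\right) = - 10 \left(2 - 12\right) = \left(-10\right) \left(-10\right) = 100$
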